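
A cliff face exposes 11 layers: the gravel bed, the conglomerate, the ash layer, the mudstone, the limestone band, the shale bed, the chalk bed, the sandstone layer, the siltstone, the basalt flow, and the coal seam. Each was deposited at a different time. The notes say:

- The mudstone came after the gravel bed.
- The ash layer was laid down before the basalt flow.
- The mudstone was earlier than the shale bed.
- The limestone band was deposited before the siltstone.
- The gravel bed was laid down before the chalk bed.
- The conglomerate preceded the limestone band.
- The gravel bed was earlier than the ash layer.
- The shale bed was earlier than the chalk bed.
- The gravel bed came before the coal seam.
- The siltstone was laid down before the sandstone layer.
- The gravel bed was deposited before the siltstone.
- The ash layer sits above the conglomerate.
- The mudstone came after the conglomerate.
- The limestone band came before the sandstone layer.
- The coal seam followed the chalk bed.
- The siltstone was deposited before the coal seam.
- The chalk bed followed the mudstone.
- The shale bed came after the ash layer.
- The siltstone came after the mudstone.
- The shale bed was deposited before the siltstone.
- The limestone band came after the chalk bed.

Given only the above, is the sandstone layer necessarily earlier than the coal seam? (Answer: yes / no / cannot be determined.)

No chain of stated constraints runs from the sandstone layer to the coal seam, and none runs from the coal seam to the sandstone layer either.
So the relative order of the sandstone layer and the coal seam is not fixed by the given facts.

cannot be determined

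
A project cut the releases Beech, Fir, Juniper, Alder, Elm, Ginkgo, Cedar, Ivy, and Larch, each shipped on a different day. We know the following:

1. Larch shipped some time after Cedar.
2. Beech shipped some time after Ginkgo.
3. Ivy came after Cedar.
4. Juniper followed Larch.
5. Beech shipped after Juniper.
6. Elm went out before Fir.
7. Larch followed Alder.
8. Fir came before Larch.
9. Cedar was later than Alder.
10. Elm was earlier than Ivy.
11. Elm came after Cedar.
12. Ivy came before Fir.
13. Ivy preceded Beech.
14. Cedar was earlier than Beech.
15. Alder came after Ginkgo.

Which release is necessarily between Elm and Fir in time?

Tracing the constraints gives Elm → Ivy → Fir, so Ivy sits after Elm and before Fir.
No other release is forced both after Elm and before Fir.

Ivy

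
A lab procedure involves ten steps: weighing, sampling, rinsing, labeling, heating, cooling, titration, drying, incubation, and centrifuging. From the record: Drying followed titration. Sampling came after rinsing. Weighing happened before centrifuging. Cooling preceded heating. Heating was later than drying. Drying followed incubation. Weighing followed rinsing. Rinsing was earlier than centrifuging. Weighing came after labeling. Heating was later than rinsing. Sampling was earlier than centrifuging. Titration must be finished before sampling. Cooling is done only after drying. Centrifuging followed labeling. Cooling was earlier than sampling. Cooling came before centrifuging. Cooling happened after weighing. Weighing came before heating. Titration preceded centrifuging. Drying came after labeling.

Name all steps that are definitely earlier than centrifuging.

cooling, drying, incubation, labeling, rinsing, sampling, titration, weighing

Directly stated before centrifuging: cooling, labeling, rinsing, sampling, titration, and weighing.
Drying reaches centrifuging via drying → cooling → centrifuging.
Incubation reaches centrifuging via incubation → drying → cooling → centrifuging.
No chain forces heating ahead of centrifuging.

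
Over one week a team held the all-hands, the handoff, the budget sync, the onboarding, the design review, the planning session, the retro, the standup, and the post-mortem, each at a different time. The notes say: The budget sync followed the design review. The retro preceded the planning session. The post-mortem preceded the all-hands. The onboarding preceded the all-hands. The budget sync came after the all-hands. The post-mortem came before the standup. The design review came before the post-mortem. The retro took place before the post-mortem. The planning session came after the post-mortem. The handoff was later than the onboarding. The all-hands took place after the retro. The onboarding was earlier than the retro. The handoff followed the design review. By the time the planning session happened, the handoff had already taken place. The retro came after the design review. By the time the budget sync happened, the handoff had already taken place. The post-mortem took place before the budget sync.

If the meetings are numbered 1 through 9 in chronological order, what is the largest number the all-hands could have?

8

The all-hands must come before the budget sync — 1 meeting forced after it.
Everything else can be placed before the all-hands in some valid order, so the all-hands can sit as late as position 9 − 1 = 8.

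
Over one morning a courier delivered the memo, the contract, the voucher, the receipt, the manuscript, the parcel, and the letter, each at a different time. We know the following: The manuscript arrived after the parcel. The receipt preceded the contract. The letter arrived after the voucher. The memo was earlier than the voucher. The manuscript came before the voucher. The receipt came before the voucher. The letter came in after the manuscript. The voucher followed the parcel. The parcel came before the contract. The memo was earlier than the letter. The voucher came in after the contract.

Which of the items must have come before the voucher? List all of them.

the contract, the manuscript, the memo, the parcel, the receipt

Directly stated before the voucher: the contract, the manuscript, the memo, the parcel, and the receipt.
No chain forces the letter ahead of the voucher.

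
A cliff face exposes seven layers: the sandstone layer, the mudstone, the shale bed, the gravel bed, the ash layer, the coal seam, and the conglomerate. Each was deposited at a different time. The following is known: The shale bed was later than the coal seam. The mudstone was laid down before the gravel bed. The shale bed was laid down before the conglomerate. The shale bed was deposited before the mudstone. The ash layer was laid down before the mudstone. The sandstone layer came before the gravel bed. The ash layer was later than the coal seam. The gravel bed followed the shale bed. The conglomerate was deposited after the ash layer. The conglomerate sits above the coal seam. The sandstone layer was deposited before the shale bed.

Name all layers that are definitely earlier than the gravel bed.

the ash layer, the coal seam, the mudstone, the sandstone layer, the shale bed

Directly stated before the gravel bed: the mudstone, the sandstone layer, and the shale bed.
The ash layer reaches the gravel bed via the ash layer → the mudstone → the gravel bed.
The coal seam reaches the gravel bed via the coal seam → the shale bed → the gravel bed.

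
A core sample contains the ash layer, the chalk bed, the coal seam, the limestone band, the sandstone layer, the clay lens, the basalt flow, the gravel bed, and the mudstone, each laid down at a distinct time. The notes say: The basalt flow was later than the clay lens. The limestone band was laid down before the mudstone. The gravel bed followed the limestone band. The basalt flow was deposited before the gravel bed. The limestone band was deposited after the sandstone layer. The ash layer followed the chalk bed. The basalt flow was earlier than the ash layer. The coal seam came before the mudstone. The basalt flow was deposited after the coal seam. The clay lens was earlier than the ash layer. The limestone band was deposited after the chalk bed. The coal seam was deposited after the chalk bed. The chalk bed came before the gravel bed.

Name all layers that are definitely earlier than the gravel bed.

the basalt flow, the chalk bed, the clay lens, the coal seam, the limestone band, the sandstone layer

Directly stated before the gravel bed: the basalt flow, the chalk bed, and the limestone band.
The clay lens reaches the gravel bed via the clay lens → the basalt flow → the gravel bed.
The coal seam reaches the gravel bed via the coal seam → the basalt flow → the gravel bed.
The sandstone layer reaches the gravel bed via the sandstone layer → the limestone band → the gravel bed.
No chain forces the ash layer (or any of the others) ahead of the gravel bed.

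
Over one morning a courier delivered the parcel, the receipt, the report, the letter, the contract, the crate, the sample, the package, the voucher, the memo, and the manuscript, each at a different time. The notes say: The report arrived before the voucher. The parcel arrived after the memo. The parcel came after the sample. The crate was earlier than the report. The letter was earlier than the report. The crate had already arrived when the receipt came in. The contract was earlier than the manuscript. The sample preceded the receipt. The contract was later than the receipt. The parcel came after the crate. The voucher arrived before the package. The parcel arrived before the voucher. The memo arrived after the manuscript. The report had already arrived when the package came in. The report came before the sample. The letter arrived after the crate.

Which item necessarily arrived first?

The crate has a chain of constraints placing it before every other item, so the crate must be first.

the crate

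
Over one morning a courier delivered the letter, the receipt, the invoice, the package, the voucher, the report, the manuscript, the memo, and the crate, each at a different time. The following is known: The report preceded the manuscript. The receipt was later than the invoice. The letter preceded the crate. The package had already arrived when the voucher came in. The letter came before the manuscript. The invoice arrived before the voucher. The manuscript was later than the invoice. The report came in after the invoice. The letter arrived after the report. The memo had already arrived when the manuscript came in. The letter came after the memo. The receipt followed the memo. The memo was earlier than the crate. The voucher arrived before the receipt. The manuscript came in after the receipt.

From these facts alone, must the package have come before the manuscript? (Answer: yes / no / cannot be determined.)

Chain the constraints: the package → the voucher → the receipt → the manuscript. Each link is directly stated, so the package comes before the manuscript.

yes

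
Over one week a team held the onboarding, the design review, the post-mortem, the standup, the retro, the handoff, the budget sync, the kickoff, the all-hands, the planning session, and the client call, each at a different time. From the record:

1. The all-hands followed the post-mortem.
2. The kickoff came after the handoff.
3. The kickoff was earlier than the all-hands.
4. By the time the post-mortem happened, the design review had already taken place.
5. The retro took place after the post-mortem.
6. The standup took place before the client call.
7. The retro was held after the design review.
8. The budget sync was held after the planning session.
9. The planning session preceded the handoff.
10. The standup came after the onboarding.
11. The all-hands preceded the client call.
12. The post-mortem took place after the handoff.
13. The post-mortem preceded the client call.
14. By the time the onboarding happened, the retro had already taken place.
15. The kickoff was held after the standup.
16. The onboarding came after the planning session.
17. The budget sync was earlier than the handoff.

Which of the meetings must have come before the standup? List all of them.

Directly stated before the standup: the onboarding.
The budget sync reaches the standup via the budget sync → the handoff → the post-mortem → the retro → the onboarding → the standup.
The design review reaches the standup via the design review → the retro → the onboarding → the standup.
The handoff reaches the standup via the handoff → the post-mortem → the retro → the onboarding → the standup.
Likewise the planning session, the post-mortem, and the retro each reach the standup by chaining the stated constraints.
No chain forces the client call (or any of the others) ahead of the standup.

the budget sync, the design review, the handoff, the onboarding, the planning session, the post-mortem, the retro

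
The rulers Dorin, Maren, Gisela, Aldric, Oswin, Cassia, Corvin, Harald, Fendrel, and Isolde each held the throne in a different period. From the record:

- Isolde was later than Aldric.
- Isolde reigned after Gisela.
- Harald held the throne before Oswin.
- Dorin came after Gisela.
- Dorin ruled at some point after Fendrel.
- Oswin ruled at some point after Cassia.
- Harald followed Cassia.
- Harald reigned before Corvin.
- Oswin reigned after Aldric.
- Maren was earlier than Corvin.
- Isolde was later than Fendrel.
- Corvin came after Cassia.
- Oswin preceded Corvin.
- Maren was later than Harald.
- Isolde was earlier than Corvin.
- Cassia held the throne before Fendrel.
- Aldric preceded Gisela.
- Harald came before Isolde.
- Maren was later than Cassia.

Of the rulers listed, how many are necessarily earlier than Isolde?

5

Directly stated before Isolde: Aldric, Fendrel, Gisela, and Harald.
Cassia reaches Isolde via Cassia → Fendrel → Isolde.
That's Aldric, Cassia, Fendrel, Gisela, and Harald — 5 in all.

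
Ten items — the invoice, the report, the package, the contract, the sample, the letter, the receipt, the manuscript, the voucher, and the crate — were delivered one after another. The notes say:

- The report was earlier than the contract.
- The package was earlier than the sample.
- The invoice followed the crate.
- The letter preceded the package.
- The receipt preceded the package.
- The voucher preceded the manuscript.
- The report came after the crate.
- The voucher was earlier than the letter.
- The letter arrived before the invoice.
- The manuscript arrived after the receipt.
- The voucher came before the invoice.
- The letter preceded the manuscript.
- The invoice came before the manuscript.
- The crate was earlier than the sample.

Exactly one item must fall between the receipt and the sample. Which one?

the package

Tracing the constraints gives the receipt → the package → the sample, so the package sits after the receipt and before the sample.
No other item is forced both after the receipt and before the sample.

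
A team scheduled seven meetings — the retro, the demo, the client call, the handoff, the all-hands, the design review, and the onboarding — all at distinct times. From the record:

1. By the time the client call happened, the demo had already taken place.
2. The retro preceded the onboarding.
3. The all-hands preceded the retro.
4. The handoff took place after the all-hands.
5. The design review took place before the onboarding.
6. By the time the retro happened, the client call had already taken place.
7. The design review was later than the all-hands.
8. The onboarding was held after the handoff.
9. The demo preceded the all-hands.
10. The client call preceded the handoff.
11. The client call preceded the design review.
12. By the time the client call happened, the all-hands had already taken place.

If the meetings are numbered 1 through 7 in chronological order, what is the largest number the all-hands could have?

The all-hands must come before the client call, the design review, the handoff, the onboarding, and the retro — 5 meetings forced after it.
Everything else can be placed before the all-hands in some valid order, so the all-hands can sit as late as position 7 − 5 = 2.

2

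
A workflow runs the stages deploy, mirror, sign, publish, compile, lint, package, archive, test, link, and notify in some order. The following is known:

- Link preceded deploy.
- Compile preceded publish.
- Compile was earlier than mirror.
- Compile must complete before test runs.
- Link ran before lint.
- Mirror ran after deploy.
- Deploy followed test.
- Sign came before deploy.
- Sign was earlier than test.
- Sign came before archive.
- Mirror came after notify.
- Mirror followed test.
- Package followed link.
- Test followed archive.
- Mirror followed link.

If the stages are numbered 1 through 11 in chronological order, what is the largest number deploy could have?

Deploy must come before mirror — 1 stage forced after it.
Everything else can be placed before deploy in some valid order, so deploy can sit as late as position 11 − 1 = 10.

10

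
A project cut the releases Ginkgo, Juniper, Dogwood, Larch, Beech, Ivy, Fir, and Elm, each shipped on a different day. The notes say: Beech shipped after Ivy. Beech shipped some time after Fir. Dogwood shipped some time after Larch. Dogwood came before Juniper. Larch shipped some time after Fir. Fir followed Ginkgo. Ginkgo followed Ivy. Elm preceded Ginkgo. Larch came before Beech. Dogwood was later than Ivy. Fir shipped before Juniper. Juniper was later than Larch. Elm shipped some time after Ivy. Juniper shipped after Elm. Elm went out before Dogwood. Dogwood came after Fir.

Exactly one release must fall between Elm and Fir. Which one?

Ginkgo

Tracing the constraints gives Elm → Ginkgo → Fir, so Ginkgo sits after Elm and before Fir.
No other release is forced both after Elm and before Fir.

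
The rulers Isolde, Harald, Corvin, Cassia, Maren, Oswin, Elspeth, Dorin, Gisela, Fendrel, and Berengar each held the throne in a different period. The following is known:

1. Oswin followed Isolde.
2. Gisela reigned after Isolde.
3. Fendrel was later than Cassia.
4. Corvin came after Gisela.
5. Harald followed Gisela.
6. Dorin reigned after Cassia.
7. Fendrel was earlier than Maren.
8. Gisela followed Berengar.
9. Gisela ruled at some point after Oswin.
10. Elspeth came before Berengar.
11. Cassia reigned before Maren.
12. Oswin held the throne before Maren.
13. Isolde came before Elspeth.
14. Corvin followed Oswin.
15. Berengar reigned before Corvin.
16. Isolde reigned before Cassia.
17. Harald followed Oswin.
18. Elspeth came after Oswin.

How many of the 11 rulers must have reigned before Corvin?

5

Directly stated before Corvin: Berengar, Gisela, and Oswin.
Elspeth reaches Corvin via Elspeth → Berengar → Corvin.
Isolde reaches Corvin via Isolde → Oswin → Corvin.
No chain forces Harald (or any of the others) ahead of Corvin.
That's Berengar, Elspeth, Gisela, Isolde, and Oswin — 5 in all.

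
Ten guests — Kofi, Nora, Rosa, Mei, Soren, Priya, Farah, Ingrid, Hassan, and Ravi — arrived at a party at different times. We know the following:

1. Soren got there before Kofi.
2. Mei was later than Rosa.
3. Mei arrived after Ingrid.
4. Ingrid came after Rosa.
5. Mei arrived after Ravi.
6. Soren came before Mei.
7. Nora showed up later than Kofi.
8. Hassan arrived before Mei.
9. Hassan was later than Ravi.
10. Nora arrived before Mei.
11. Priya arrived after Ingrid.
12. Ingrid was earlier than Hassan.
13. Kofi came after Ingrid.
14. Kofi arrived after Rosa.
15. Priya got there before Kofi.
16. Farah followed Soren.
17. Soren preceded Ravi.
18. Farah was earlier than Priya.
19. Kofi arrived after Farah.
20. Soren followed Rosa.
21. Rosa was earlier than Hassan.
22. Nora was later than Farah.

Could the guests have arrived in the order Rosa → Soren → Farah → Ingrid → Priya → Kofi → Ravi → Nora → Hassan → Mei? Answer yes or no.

yes

Check each stated constraint against the proposed order — e.g. Soren is ahead of Mei; Rosa is ahead of Mei. Every pair is in the required order; nothing is violated.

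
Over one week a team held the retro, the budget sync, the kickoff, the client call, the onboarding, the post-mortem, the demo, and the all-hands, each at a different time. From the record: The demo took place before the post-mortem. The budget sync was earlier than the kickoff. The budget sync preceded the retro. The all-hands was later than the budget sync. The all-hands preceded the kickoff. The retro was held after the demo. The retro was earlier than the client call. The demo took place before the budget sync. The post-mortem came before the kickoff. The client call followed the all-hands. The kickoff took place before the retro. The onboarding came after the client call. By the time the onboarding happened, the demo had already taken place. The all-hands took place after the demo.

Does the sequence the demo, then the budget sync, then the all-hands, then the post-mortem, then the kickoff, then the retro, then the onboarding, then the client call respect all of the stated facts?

The constraints require the client call before the onboarding, but in the proposed sequence the onboarding appears ahead of the client call. That one violation is enough.

no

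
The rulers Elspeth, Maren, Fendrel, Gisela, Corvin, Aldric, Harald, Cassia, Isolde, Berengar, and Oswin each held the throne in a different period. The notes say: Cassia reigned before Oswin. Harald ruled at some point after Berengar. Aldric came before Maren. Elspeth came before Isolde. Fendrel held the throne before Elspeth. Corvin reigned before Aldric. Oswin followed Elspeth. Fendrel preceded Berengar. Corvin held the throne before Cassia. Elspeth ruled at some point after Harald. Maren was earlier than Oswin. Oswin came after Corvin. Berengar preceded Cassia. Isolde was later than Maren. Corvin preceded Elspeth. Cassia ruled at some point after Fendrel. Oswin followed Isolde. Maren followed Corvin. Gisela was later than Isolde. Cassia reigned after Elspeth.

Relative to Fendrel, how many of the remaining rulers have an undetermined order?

Forced after Fendrel: Berengar, Cassia, Elspeth, Gisela, Harald, Isolde, and Oswin.
That leaves Aldric, Corvin, and Maren with no forced order relative to Fendrel — 3.

3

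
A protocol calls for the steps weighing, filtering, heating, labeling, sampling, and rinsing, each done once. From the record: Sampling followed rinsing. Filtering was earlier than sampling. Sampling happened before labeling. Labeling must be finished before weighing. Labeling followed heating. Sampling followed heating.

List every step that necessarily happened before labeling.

filtering, heating, rinsing, sampling

Directly stated before labeling: heating and sampling.
Filtering reaches labeling via filtering → sampling → labeling.
Rinsing reaches labeling via rinsing → sampling → labeling.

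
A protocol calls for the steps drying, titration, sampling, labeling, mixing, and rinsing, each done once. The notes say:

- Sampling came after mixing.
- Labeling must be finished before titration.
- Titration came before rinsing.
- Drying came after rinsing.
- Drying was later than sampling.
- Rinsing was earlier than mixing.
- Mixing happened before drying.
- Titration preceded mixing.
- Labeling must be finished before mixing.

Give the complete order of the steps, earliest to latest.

The constraints fix every adjacent pair, so only one ordering works:
labeling → titration → rinsing → mixing → sampling → drying.

labeling, titration, rinsing, mixing, sampling, drying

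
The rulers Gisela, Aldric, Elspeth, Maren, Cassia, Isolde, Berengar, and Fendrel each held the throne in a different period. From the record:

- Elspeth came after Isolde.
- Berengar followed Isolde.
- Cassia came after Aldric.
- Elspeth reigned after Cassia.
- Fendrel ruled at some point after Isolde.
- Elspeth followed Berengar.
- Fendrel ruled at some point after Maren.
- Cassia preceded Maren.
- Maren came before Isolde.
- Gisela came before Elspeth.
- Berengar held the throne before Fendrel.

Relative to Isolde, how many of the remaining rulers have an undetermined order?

Forced before Isolde: Aldric, Cassia, and Maren; forced after Isolde: Berengar, Elspeth, and Fendrel.
That leaves Gisela with no forced order relative to Isolde — 1.

1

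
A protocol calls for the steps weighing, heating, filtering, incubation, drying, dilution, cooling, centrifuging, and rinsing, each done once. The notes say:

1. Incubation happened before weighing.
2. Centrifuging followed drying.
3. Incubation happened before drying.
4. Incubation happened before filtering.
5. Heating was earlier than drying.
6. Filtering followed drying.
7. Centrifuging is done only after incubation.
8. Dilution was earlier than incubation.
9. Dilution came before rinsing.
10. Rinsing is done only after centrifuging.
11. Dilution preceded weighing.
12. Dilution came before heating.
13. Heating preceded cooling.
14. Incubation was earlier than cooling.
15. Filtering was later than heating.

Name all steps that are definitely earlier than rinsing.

centrifuging, dilution, drying, heating, incubation

Directly stated before rinsing: centrifuging and dilution.
Drying reaches rinsing via drying → centrifuging → rinsing.
Heating reaches rinsing via heating → drying → centrifuging → rinsing.
Incubation reaches rinsing via incubation → centrifuging → rinsing.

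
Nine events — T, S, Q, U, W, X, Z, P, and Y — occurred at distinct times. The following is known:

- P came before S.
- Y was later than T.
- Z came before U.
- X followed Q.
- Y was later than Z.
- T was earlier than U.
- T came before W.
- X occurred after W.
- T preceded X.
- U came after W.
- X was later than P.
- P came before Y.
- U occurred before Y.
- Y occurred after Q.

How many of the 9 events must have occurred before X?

4

Directly stated before X: P, Q, T, and W.
That's P, Q, T, and W — 4 in all.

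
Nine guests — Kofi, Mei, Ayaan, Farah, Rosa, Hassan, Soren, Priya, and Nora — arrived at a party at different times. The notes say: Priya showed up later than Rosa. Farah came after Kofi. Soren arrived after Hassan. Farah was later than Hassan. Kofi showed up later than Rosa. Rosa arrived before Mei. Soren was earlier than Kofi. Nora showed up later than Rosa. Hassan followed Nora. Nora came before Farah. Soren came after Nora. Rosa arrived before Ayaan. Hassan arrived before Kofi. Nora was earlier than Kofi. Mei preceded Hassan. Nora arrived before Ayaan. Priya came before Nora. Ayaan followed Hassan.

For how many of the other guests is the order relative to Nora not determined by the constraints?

1

Forced before Nora: Priya and Rosa; forced after Nora: Ayaan, Farah, Hassan, Kofi, and Soren.
That leaves Mei with no forced order relative to Nora — 1.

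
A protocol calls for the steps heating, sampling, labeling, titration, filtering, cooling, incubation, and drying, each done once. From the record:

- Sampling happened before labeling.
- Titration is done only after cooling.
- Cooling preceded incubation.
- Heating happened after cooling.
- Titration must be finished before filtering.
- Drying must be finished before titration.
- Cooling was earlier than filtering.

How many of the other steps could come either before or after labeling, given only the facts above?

Forced before labeling: sampling.
That leaves cooling, drying, filtering, heating, incubation, and titration with no forced order relative to labeling — 6.

6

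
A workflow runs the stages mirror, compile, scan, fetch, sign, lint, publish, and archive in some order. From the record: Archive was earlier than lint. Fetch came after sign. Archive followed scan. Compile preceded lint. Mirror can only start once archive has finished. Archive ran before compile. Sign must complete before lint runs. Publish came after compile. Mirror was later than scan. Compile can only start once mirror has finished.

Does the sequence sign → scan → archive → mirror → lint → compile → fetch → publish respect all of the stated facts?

The constraints require compile before lint, but in the proposed sequence lint appears ahead of compile. That one violation is enough.

no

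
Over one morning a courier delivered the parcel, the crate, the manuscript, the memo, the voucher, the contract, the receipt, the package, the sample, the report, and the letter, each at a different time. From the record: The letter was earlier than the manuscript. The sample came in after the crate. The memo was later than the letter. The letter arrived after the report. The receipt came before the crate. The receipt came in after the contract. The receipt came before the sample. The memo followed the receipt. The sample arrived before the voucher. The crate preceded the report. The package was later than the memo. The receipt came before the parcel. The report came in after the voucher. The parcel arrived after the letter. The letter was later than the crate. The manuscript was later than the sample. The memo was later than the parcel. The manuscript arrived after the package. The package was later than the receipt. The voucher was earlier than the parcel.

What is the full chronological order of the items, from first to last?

The constraints fix every adjacent pair, so only one ordering works:
the contract → the receipt → the crate → the sample → the voucher → the report → the letter → the parcel → the memo → the package → the manuscript.

the contract, the receipt, the crate, the sample, the voucher, the report, the letter, the parcel, the memo, the package, the manuscript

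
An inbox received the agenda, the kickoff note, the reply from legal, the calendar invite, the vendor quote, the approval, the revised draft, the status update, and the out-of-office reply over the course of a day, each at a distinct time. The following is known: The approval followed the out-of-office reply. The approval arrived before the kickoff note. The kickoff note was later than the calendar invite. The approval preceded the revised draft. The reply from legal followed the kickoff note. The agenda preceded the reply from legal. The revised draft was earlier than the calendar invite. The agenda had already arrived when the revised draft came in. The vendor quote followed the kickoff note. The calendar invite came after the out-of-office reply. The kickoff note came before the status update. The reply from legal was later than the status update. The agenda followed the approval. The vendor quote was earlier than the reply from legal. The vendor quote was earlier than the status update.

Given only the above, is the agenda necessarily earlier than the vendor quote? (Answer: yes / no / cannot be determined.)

Chain the constraints: the agenda → the revised draft → the calendar invite → the kickoff note → the vendor quote. Each link is directly stated, so the agenda comes before the vendor quote.

yes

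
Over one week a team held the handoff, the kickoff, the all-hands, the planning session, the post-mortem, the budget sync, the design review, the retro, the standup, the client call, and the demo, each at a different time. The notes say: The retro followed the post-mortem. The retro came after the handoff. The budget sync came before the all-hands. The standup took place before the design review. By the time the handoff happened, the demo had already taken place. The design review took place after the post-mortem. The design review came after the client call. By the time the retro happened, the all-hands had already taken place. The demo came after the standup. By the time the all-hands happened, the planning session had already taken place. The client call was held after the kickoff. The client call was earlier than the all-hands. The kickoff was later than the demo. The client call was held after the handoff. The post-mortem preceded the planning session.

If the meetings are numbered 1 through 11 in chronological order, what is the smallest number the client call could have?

The demo, the handoff, the kickoff, and the standup must all come before the client call — 4 forced predecessors.
Nothing else is forced ahead of the client call, so its earliest slot is position 4 + 1 = 5.

5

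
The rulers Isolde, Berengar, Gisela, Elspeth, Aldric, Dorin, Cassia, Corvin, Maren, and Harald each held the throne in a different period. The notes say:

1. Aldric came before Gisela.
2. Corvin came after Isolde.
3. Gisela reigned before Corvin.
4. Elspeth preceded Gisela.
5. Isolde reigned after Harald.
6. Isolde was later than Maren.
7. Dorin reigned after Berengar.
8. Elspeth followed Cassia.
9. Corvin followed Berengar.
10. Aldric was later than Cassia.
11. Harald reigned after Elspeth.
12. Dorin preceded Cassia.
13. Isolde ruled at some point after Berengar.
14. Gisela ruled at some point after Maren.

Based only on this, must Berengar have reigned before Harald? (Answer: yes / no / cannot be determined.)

Chain the constraints: Berengar → Dorin → Cassia → Elspeth → Harald. Each link is directly stated, so Berengar comes before Harald.

yes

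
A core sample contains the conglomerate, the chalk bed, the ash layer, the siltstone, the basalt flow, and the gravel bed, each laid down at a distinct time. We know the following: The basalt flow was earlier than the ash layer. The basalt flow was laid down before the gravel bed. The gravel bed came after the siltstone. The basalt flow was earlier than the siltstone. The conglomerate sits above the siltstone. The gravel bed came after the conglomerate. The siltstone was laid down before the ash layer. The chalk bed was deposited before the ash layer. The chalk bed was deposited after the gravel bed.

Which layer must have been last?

Every other layer has a chain of constraints placing it before the ash layer, so the ash layer is last.

the ash layer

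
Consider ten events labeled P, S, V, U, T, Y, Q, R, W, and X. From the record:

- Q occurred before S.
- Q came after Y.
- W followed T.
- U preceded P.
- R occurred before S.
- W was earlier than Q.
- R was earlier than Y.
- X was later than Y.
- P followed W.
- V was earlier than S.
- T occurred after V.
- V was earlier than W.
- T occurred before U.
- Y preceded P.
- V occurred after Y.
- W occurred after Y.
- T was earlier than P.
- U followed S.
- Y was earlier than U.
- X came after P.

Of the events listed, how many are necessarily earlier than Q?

Directly stated before Q: W and Y.
R reaches Q via R → Y → Q.
T reaches Q via T → W → Q.
V reaches Q via V → W → Q.
No chain forces U (or any of the others) ahead of Q.
That's R, T, V, W, and Y — 5 in all.

5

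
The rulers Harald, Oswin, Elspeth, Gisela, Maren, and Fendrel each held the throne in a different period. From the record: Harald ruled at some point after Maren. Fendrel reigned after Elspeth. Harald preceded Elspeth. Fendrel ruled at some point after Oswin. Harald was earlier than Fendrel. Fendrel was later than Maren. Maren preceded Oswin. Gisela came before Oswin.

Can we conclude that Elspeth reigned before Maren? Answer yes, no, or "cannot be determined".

no

Tracing the constraints gives Maren → Harald → Elspeth, so Maren must come before Elspeth.
That means Elspeth cannot be before Maren.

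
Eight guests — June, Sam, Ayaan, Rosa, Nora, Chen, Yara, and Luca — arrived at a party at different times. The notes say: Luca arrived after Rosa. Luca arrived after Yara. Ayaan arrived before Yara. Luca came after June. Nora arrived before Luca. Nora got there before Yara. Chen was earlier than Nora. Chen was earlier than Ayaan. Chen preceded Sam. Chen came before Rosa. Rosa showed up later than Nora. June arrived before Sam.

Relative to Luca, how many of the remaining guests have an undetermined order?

1

Forced before Luca: Ayaan, Chen, June, Nora, Rosa, and Yara.
That leaves Sam with no forced order relative to Luca — 1.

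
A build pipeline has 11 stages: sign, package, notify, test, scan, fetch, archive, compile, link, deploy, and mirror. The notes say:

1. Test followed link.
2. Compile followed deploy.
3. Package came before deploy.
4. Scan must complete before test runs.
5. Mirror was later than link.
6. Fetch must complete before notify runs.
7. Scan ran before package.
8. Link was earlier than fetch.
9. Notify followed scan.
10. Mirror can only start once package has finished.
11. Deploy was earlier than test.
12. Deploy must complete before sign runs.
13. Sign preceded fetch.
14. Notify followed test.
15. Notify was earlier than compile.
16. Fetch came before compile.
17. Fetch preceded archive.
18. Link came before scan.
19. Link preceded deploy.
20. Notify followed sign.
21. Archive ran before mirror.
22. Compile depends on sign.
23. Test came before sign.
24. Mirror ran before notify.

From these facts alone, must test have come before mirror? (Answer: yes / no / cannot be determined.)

Chain the constraints: test → sign → fetch → archive → mirror. Each link is directly stated, so test comes before mirror.

yes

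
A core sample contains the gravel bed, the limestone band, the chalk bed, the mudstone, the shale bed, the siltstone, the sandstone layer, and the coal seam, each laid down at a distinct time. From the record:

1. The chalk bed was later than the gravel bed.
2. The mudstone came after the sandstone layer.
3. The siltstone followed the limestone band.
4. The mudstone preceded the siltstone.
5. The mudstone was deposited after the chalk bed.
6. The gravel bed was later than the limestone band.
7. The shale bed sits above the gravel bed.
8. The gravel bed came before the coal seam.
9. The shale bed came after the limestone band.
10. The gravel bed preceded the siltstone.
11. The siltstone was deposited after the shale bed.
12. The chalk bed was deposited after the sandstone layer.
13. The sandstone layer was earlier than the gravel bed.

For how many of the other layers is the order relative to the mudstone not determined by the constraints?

2

Forced before the mudstone: the chalk bed, the gravel bed, the limestone band, and the sandstone layer; forced after the mudstone: the siltstone.
That leaves the coal seam and the shale bed with no forced order relative to the mudstone — 2.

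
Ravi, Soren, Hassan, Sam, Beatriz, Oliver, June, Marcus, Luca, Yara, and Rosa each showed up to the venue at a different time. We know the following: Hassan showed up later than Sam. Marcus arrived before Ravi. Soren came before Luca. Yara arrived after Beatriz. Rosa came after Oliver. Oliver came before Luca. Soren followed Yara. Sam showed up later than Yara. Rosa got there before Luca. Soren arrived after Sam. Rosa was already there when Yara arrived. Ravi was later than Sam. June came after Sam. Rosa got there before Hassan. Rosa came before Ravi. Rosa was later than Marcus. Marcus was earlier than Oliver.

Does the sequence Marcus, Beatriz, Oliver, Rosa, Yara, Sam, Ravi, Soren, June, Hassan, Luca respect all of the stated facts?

Check each stated constraint against the proposed order — e.g. Rosa is ahead of Luca; Oliver is ahead of Luca. Every pair is in the required order; nothing is violated.

yes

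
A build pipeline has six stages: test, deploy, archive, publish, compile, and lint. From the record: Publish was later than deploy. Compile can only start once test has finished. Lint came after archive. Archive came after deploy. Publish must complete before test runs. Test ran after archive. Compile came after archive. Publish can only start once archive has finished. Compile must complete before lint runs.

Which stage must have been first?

deploy

Deploy has a chain of constraints placing it before every other stage, so deploy must be first.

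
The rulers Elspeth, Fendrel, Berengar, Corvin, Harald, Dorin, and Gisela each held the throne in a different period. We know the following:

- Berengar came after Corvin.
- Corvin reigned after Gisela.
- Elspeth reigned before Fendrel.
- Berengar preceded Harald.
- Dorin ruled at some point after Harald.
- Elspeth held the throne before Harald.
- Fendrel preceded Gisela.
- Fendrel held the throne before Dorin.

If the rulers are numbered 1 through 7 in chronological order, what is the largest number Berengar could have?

Berengar must come before Dorin and Harald — 2 rulers forced after them.
Everything else can be placed before Berengar in some valid order, so Berengar can sit as late as position 7 − 2 = 5.

5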